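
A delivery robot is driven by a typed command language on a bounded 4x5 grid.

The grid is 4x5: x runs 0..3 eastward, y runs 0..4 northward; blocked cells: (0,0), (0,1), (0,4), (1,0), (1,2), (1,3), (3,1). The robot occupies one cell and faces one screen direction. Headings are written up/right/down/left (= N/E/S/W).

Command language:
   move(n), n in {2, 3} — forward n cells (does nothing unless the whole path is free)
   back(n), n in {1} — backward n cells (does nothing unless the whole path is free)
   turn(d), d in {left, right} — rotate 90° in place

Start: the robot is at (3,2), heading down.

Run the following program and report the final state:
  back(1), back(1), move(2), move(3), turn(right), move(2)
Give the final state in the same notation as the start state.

from: at (3,2), heading down
[1] after back(1): at (3,3), heading down
[2] after back(1): at (3,4), heading down
[3] after move(2): at (3,2), heading down
[4] after move(3): at (3,2), heading down
[5] after turn(right): at (3,2), heading left
[6] after move(2): at (3,2), heading left

at (3,2), heading left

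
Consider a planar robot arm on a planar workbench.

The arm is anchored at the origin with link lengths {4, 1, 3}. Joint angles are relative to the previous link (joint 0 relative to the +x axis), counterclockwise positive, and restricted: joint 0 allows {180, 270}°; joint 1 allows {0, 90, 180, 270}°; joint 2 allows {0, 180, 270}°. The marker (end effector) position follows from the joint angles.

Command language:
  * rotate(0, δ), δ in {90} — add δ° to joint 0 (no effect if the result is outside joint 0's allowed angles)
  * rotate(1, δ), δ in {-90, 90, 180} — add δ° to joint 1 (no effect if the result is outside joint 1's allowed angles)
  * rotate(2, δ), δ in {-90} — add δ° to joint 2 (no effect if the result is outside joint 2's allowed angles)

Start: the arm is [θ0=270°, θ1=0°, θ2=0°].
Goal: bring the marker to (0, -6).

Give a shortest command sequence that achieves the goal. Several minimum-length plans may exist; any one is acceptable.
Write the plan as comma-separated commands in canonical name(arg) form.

rotate(1, 180), rotate(2, -90), rotate(2, -90)

initial: [θ0=270°, θ1=0°, θ2=0°]
[1] after rotate(1, 180): [θ0=270°, θ1=180°, θ2=0°]
[2] after rotate(2, -90): [θ0=270°, θ1=180°, θ2=270°]
[3] after rotate(2, -90): [θ0=270°, θ1=180°, θ2=180°]
no 2-step plan works, so 3 is optimal.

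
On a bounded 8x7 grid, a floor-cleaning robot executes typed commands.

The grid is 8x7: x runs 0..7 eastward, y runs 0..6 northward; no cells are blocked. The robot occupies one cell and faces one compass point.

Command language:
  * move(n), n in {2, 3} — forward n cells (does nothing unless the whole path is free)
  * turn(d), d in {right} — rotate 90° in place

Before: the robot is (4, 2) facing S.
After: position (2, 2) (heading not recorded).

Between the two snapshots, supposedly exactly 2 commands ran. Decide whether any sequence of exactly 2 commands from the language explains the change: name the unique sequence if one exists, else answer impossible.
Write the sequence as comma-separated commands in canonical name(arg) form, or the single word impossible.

key: order matters: swapping turn(right) and move(2) lands elsewhere
begin: (4, 2) facing S
1. turn(right) → (4, 2) facing W
2. move(2) → (2, 2) facing W
no rival 2-sequence matches.

turn(right), move(2)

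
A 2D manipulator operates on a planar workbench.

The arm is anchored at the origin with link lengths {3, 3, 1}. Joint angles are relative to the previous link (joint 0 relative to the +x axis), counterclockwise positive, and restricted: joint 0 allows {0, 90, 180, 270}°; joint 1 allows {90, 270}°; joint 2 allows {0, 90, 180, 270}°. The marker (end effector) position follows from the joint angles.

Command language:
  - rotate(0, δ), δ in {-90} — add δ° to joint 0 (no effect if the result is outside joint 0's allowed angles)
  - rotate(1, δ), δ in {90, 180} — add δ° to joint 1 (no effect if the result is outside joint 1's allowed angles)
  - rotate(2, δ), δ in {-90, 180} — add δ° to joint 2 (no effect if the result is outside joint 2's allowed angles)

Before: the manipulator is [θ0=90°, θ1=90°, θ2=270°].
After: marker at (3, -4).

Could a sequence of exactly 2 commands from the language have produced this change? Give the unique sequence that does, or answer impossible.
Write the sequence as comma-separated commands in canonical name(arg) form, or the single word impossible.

rotate(0, -90), rotate(0, -90)

from: [θ0=90°, θ1=90°, θ2=270°]
1. rotate(0, -90) → [θ0=0°, θ1=90°, θ2=270°]
2. rotate(0, -90) → [θ0=270°, θ1=90°, θ2=270°]
no rival 2-sequence matches.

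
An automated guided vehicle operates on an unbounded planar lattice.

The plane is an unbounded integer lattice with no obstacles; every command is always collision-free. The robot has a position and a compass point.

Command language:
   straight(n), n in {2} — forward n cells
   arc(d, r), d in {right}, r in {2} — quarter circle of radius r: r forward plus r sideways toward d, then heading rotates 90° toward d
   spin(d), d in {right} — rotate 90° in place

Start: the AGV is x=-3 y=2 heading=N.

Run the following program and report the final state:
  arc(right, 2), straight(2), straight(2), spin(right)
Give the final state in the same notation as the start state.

t0: x=-3 y=2 heading=N
step 1 (arc(right, 2)): x=-1 y=4 heading=E
step 2 (straight(2)): x=1 y=4 heading=E
step 3 (straight(2)): x=3 y=4 heading=E
step 4 (spin(right)): x=3 y=4 heading=S

x=3 y=4 heading=S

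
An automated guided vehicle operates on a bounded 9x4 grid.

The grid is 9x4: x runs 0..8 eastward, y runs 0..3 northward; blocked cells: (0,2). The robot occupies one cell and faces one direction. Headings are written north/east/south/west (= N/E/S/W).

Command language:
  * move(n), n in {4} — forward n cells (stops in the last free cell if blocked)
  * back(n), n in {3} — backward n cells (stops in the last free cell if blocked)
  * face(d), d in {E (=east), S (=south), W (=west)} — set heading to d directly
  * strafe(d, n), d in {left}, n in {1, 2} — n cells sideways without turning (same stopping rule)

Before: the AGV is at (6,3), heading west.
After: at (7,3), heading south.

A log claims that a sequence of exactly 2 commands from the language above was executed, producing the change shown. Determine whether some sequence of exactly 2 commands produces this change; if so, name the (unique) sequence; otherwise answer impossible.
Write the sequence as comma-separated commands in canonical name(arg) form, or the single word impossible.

face(S), strafe(left, 1)

key: running strafe(left, 1) before face(S) would end elsewhere — order is forced
initial: at (6,3), heading west
[1] after face(S): at (6,3), heading south
[2] after strafe(left, 1): at (7,3), heading south
all 49 alternatives checked — unique.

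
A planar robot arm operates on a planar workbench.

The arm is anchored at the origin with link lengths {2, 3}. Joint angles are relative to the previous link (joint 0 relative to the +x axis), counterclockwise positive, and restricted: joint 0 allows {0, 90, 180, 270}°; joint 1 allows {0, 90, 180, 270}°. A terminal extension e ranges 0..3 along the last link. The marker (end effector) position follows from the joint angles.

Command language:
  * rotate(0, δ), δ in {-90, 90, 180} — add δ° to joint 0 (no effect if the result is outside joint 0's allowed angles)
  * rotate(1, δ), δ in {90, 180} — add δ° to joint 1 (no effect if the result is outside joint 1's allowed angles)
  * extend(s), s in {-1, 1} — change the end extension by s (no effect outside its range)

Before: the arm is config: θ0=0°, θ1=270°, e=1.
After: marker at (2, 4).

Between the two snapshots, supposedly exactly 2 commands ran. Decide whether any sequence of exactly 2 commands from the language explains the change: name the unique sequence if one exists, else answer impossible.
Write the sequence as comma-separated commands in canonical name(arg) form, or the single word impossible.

rotate(1, 90), rotate(1, 90)

initial: config: θ0=0°, θ1=270°, e=1
[1] after rotate(1, 90): config: θ0=0°, θ1=0°, e=1
[2] after rotate(1, 90): config: θ0=0°, θ1=90°, e=1
no other 2-command option fits: unique.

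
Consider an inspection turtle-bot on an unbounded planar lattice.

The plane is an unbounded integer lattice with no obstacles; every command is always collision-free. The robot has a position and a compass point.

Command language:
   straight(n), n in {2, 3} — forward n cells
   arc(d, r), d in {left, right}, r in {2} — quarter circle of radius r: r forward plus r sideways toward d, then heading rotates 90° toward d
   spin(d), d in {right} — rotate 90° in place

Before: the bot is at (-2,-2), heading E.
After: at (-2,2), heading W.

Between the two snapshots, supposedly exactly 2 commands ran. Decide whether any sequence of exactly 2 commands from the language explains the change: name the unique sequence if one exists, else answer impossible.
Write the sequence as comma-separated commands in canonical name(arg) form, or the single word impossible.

key: cell and facing (now W) both changed — the 2 commands mix motion and turning
start: at (-2,-2), heading E
1. arc(left, 2) → at (0,0), heading N
2. arc(left, 2) → at (-2,2), heading W
uniquely the one of 25 2-step routes that fits.

arc(left, 2), arc(left, 2)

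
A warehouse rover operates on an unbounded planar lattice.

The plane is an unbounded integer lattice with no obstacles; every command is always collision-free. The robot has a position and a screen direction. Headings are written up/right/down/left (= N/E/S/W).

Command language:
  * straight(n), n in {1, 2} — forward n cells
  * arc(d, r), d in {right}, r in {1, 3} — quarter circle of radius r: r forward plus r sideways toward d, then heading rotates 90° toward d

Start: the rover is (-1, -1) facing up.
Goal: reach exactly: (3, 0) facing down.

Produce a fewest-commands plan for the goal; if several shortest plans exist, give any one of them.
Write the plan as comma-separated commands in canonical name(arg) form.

t0: (-1, -1) facing up
t=1 arc(right, 3) ⇒ (2, 2) facing right
t=2 arc(right, 1) ⇒ (3, 1) facing down
t=3 straight(1) ⇒ (3, 0) facing down
shorter routes all fall short; 3 is best.

arc(right, 3), arc(right, 1), straight(1)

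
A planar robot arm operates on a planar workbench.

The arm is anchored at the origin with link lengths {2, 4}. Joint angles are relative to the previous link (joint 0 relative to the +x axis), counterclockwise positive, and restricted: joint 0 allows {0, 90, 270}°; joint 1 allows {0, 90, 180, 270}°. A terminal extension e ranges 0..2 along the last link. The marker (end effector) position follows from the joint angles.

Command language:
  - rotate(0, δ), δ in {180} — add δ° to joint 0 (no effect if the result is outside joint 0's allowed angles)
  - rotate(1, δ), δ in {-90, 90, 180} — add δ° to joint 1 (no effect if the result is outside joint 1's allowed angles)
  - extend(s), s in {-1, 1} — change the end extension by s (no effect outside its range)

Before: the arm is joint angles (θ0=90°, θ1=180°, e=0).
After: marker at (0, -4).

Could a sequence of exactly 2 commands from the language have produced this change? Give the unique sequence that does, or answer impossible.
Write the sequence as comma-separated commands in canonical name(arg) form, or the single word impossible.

begin: joint angles (θ0=90°, θ1=180°, e=0)
step 1 (extend(1)): joint angles (θ0=90°, θ1=180°, e=1)
step 2 (extend(1)): joint angles (θ0=90°, θ1=180°, e=2)
all 36 alternatives checked — unique.

extend(1), extend(1)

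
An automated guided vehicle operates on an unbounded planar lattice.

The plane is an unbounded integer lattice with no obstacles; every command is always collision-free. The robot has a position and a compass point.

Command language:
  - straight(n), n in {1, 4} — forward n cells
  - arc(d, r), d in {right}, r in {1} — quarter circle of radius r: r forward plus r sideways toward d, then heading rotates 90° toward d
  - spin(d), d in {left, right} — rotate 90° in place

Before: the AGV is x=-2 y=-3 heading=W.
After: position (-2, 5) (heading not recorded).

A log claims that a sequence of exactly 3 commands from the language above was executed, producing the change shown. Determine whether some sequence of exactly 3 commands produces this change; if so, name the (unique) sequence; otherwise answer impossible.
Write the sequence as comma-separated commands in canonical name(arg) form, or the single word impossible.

key: order matters: swapping spin(right) and straight(4) lands elsewhere
start: x=-2 y=-3 heading=W
[1] after spin(right): x=-2 y=-3 heading=N
[2] after straight(4): x=-2 y=1 heading=N
[3] after straight(4): x=-2 y=5 heading=N
all 125 alternatives checked — unique.

spin(right), straight(4), straight(4)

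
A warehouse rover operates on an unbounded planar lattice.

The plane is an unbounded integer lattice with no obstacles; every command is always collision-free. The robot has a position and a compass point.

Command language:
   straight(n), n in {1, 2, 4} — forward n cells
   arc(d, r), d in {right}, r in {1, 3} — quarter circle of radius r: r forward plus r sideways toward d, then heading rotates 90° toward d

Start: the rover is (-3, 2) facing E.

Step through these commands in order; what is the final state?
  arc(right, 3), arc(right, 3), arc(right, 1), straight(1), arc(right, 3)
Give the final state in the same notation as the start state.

(-1, 1) facing E

start: (-3, 2) facing E
step 1 (arc(right, 3)): (0, -1) facing S
step 2 (arc(right, 3)): (-3, -4) facing W
step 3 (arc(right, 1)): (-4, -3) facing N
step 4 (straight(1)): (-4, -2) facing N
step 5 (arc(right, 3)): (-1, 1) facing E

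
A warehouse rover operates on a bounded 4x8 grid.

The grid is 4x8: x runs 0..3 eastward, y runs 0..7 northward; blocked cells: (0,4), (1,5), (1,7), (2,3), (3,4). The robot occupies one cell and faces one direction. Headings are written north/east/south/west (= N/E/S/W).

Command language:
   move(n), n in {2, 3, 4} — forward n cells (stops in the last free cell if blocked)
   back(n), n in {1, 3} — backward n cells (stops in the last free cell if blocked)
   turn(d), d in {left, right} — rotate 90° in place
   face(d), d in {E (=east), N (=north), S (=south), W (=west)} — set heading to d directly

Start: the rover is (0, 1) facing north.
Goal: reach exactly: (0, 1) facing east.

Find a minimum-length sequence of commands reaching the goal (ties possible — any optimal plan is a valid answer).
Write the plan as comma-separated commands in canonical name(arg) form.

t0: (0, 1) facing north
t=1 face(E) ⇒ (0, 1) facing east
minimal: 1 command(s), checked below 1.

face(E)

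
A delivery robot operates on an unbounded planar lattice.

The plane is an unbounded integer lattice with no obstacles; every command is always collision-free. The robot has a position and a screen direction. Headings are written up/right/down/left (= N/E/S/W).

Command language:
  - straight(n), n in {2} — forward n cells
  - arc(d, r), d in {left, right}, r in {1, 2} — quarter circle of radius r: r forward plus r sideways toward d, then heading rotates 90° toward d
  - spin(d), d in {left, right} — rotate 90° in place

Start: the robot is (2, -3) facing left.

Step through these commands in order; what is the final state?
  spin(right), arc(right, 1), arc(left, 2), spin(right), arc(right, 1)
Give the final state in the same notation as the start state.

(6, -1) facing down

begin: (2, -3) facing left
[1] after spin(right): (2, -3) facing up
[2] after arc(right, 1): (3, -2) facing right
[3] after arc(left, 2): (5, 0) facing up
[4] after spin(right): (5, 0) facing right
[5] after arc(right, 1): (6, -1) facing down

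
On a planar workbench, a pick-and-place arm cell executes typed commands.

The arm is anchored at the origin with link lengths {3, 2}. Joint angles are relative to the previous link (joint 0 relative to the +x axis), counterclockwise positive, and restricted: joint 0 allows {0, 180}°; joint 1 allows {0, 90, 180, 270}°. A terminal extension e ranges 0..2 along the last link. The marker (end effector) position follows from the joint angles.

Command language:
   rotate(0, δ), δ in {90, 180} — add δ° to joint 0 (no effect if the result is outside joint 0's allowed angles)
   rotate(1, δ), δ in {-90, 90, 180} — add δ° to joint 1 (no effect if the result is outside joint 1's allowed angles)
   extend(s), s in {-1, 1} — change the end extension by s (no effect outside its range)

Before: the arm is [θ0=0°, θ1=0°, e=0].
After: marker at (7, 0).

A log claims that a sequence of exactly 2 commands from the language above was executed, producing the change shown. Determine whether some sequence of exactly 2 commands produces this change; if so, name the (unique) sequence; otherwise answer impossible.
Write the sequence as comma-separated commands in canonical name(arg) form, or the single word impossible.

extend(1), extend(1)

start: [θ0=0°, θ1=0°, e=0]
[1] after extend(1): [θ0=0°, θ1=0°, e=1]
[2] after extend(1): [θ0=0°, θ1=0°, e=2]
no other 2-command option fits: unique.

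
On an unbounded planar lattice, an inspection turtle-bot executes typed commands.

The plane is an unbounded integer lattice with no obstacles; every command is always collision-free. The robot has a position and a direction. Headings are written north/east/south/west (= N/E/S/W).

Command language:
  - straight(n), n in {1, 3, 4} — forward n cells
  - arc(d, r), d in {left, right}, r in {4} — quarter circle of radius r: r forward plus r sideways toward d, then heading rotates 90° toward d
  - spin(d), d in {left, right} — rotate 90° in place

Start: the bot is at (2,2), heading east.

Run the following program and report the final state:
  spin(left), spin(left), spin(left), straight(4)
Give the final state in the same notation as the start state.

from: at (2,2), heading east
step 1 (spin(left)): at (2,2), heading north
step 2 (spin(left)): at (2,2), heading west
step 3 (spin(left)): at (2,2), heading south
step 4 (straight(4)): at (2,-2), heading south

at (2,-2), heading south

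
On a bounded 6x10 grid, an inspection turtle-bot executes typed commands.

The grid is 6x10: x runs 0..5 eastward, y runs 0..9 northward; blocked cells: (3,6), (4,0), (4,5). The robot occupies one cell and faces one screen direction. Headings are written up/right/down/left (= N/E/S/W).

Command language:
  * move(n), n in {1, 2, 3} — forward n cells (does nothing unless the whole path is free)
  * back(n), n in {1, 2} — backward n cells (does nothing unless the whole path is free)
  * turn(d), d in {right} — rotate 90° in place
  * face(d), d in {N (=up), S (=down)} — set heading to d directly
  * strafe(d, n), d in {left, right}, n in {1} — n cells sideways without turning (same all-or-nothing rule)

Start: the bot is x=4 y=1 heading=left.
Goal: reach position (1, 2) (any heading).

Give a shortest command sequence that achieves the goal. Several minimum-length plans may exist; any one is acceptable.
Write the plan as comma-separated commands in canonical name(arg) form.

strafe(right, 1), move(3)

from: x=4 y=1 heading=left
step 1 (strafe(right, 1)): x=4 y=2 heading=left
step 2 (move(3)): x=1 y=2 heading=left
nothing shorter than 2 reaches the goal.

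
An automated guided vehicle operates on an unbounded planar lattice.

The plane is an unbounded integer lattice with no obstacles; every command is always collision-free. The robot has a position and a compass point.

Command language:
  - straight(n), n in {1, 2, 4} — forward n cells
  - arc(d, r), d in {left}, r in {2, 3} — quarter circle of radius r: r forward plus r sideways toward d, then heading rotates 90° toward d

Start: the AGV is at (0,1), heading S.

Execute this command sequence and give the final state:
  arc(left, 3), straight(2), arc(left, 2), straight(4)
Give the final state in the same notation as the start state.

begin: at (0,1), heading S
[1] after arc(left, 3): at (3,-2), heading E
[2] after straight(2): at (5,-2), heading E
[3] after arc(left, 2): at (7,0), heading N
[4] after straight(4): at (7,4), heading N

at (7,4), heading N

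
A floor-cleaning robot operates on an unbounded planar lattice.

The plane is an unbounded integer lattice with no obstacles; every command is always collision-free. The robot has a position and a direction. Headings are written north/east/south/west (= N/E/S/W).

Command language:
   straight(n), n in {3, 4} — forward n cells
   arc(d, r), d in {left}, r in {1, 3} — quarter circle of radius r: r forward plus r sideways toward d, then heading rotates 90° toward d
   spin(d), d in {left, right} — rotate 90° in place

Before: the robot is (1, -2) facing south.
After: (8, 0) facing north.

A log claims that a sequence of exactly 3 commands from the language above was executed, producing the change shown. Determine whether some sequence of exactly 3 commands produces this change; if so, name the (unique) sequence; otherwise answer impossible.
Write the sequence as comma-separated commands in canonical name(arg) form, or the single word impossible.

key: order matters: swapping arc(left, 1) and arc(left, 3) lands elsewhere
start: (1, -2) facing south
[1] after arc(left, 1): (2, -3) facing east
[2] after straight(3): (5, -3) facing east
[3] after arc(left, 3): (8, 0) facing north
no rival 3-sequence matches.

arc(left, 1), straight(3), arc(left, 3)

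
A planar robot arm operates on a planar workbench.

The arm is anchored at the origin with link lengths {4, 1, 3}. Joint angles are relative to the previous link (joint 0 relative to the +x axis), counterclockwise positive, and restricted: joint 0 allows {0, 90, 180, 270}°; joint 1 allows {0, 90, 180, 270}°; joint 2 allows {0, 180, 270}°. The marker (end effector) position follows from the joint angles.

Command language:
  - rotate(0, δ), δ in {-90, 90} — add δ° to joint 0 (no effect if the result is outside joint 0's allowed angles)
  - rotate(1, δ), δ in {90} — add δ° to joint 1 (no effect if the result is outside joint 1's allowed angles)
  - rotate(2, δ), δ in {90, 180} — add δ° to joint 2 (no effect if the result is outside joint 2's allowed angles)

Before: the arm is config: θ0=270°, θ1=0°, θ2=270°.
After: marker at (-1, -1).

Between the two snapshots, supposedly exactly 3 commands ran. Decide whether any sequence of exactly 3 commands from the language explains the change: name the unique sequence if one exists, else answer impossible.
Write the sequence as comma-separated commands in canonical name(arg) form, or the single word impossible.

initial: config: θ0=270°, θ1=0°, θ2=270°
[1] after rotate(1, 90): config: θ0=270°, θ1=90°, θ2=270°
[2] after rotate(1, 90): config: θ0=270°, θ1=180°, θ2=270°
[3] after rotate(1, 90): config: θ0=270°, θ1=270°, θ2=270°
no rival 3-sequence matches.

rotate(1, 90), rotate(1, 90), rotate(1, 90)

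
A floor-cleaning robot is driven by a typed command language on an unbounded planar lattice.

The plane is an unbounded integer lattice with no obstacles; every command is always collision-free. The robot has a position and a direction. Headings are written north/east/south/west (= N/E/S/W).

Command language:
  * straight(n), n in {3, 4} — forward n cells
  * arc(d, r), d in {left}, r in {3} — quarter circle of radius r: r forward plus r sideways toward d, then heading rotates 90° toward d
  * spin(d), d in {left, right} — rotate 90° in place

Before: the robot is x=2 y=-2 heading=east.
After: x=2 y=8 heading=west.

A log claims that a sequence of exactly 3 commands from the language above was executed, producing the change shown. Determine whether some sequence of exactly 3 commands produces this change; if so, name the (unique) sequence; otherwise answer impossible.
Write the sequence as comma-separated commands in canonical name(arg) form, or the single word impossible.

key: position moved to (2,8) AND the heading swung to W — translation plus rotation needed
from: x=2 y=-2 heading=east
[1] after arc(left, 3): x=5 y=1 heading=north
[2] after straight(4): x=5 y=5 heading=north
[3] after arc(left, 3): x=2 y=8 heading=west
uniquely the one of 125 3-step routes that fits.

arc(left, 3), straight(4), arc(left, 3)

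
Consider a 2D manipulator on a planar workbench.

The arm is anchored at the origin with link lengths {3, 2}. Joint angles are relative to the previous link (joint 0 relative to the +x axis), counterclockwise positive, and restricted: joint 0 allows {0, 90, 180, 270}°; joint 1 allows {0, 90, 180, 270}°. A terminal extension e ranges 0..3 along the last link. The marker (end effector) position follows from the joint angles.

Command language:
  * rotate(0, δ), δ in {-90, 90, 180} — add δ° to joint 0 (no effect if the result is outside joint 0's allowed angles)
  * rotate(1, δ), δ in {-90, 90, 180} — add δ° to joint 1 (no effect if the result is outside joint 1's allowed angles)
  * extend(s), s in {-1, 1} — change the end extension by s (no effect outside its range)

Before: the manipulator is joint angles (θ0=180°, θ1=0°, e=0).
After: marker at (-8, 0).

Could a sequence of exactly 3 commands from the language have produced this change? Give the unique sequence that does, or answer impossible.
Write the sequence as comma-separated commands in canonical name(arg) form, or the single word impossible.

t0: joint angles (θ0=180°, θ1=0°, e=0)
[1] after extend(1): joint angles (θ0=180°, θ1=0°, e=1)
[2] after extend(1): joint angles (θ0=180°, θ1=0°, e=2)
[3] after extend(1): joint angles (θ0=180°, θ1=0°, e=3)
no rival 3-sequence matches.

extend(1), extend(1), extend(1)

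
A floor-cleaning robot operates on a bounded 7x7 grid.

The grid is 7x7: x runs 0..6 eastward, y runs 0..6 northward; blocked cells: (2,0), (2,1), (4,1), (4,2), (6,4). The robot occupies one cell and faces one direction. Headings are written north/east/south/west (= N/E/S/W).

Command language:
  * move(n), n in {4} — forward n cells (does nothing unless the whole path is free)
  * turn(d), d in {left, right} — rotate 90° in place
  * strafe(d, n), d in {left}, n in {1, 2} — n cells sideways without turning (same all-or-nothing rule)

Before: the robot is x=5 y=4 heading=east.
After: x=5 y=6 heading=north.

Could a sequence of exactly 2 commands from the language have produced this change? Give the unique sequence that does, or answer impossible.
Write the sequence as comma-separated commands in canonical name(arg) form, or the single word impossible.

key: position moved to (5,6) AND the heading swung to N — translation plus rotation needed
t0: x=5 y=4 heading=east
[1] after strafe(left, 2): x=5 y=6 heading=east
[2] after turn(left): x=5 y=6 heading=north
uniquely the one of 25 2-step routes that fits.

strafe(left, 2), turn(left)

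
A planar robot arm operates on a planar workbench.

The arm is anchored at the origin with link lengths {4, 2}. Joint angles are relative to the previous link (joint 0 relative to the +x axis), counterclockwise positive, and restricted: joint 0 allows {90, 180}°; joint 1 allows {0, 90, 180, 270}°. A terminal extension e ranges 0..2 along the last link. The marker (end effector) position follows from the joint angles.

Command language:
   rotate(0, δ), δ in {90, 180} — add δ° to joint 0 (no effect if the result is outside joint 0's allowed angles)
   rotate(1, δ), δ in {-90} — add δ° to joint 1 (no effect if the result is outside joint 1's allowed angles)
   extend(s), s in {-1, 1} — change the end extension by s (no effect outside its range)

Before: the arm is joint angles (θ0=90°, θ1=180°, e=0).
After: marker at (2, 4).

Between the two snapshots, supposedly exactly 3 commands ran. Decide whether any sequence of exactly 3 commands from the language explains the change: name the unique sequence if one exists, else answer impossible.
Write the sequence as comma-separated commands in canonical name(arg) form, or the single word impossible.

rotate(1, -90), rotate(1, -90), rotate(1, -90)

from: joint angles (θ0=90°, θ1=180°, e=0)
1. rotate(1, -90) → joint angles (θ0=90°, θ1=90°, e=0)
2. rotate(1, -90) → joint angles (θ0=90°, θ1=0°, e=0)
3. rotate(1, -90) → joint angles (θ0=90°, θ1=270°, e=0)
no rival 3-sequence matches.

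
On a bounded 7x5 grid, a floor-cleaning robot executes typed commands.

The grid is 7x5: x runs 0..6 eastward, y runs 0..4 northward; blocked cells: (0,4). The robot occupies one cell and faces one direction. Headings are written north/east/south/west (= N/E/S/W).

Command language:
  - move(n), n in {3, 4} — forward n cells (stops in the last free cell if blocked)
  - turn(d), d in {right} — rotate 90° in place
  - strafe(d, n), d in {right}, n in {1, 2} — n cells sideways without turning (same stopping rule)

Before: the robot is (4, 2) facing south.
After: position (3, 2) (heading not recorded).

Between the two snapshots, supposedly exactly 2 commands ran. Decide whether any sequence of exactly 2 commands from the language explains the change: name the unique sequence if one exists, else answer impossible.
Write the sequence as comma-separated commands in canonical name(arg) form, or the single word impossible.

strafe(right, 1), turn(right)

key: running turn(right) before strafe(right, 1) would end elsewhere — order is forced
start: (4, 2) facing south
[1] after strafe(right, 1): (3, 2) facing south
[2] after turn(right): (3, 2) facing west
uniquely the one of 25 2-step routes that fits.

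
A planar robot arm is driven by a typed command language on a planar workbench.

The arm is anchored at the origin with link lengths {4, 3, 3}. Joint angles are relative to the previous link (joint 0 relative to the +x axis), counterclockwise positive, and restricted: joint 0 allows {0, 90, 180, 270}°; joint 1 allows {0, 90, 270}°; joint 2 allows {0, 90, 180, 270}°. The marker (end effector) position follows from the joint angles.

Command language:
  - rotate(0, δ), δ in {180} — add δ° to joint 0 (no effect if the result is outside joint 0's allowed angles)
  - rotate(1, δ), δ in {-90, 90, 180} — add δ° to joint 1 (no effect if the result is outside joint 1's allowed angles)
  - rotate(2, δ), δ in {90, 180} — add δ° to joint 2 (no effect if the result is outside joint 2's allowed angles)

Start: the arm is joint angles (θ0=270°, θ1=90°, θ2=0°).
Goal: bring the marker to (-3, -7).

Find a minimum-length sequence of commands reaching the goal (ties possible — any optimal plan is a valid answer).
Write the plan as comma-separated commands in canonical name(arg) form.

rotate(2, 90), rotate(1, 180)

t0: joint angles (θ0=270°, θ1=90°, θ2=0°)
1. rotate(2, 90) → joint angles (θ0=270°, θ1=90°, θ2=90°)
2. rotate(1, 180) → joint angles (θ0=270°, θ1=270°, θ2=90°)
nothing shorter than 2 reaches the goal.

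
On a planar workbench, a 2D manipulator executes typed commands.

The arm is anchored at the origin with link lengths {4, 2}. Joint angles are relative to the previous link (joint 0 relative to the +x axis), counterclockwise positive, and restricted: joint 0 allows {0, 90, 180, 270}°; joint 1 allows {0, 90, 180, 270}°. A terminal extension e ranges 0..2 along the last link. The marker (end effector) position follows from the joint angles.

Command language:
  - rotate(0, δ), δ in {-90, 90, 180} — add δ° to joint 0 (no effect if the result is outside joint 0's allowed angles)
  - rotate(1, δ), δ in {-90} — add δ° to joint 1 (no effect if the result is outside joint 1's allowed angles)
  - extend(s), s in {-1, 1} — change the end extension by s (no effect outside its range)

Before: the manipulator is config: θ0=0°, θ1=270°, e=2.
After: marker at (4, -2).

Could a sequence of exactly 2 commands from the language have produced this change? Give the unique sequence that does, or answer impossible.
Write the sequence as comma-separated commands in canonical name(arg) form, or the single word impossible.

begin: config: θ0=0°, θ1=270°, e=2
[1] after extend(-1): config: θ0=0°, θ1=270°, e=1
[2] after extend(-1): config: θ0=0°, θ1=270°, e=0
no other 2-command option fits: unique.

extend(-1), extend(-1)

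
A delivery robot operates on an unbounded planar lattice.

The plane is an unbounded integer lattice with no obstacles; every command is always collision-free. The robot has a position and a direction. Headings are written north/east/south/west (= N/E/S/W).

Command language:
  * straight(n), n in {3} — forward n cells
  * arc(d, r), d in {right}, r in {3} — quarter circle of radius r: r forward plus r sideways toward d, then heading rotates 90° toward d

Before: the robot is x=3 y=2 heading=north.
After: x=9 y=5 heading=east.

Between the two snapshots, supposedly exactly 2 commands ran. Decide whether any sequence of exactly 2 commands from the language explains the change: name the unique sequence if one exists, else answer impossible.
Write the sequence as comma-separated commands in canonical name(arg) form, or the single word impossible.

key: order matters: swapping arc(right, 3) and straight(3) lands elsewhere
begin: x=3 y=2 heading=north
[1] after arc(right, 3): x=6 y=5 heading=east
[2] after straight(3): x=9 y=5 heading=east
no rival 2-sequence matches.

arc(right, 3), straight(3)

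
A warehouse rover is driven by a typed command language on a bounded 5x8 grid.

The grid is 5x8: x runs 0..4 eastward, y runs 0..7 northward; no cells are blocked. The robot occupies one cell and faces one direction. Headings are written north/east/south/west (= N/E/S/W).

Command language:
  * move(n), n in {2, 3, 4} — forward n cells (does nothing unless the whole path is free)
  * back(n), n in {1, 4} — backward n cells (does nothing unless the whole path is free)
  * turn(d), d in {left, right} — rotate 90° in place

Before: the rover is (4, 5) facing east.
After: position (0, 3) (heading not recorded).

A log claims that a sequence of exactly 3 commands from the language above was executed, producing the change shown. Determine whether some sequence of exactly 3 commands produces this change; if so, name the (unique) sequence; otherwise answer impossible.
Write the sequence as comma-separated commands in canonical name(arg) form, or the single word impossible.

key: running move(2) before back(4) would end elsewhere — order is forced
t0: (4, 5) facing east
t=1 back(4) ⇒ (0, 5) facing east
t=2 turn(right) ⇒ (0, 5) facing south
t=3 move(2) ⇒ (0, 3) facing south
uniquely the one of 343 3-step routes that fits.

back(4), turn(right), move(2)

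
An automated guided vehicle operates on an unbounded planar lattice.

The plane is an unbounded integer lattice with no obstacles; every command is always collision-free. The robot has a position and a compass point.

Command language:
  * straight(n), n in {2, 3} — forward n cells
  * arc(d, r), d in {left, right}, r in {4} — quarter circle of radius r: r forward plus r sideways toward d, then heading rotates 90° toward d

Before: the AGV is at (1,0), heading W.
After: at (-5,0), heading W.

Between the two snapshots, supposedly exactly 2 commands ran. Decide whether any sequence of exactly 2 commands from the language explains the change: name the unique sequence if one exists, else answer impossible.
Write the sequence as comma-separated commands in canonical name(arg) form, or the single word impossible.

straight(3), straight(3)

key: heading stays W — no command in the sequence turns
initial: at (1,0), heading W
1. straight(3) → at (-2,0), heading W
2. straight(3) → at (-5,0), heading W
uniquely the one of 16 2-step routes that fits.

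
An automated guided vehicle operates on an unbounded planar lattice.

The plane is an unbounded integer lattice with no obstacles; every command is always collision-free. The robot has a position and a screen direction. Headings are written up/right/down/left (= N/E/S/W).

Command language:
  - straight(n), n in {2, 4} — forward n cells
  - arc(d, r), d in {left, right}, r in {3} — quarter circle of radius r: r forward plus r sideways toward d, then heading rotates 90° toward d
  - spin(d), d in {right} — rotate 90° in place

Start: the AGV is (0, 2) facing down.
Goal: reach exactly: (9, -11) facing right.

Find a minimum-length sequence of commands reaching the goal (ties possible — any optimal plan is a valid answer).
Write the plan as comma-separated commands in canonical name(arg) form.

initial: (0, 2) facing down
step 1 (straight(4)): (0, -2) facing down
step 2 (arc(left, 3)): (3, -5) facing right
step 3 (arc(right, 3)): (6, -8) facing down
step 4 (arc(left, 3)): (9, -11) facing right
nothing shorter than 4 reaches the goal.

straight(4), arc(left, 3), arc(right, 3), arc(left, 3)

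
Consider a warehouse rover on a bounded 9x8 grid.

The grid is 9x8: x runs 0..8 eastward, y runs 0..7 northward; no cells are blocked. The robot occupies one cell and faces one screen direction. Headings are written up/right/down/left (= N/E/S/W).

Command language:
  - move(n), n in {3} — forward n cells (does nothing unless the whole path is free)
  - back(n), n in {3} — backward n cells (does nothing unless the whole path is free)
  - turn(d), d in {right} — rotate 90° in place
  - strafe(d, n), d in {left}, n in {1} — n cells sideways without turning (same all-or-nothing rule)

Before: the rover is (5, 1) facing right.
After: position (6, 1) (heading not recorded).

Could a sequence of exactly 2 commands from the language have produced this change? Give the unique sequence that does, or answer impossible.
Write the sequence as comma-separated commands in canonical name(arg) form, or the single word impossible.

key: order matters: swapping turn(right) and strafe(left, 1) lands elsewhere
start: (5, 1) facing right
t=1 turn(right) ⇒ (5, 1) facing down
t=2 strafe(left, 1) ⇒ (6, 1) facing down
all 16 alternatives checked — unique.

turn(right), strafe(left, 1)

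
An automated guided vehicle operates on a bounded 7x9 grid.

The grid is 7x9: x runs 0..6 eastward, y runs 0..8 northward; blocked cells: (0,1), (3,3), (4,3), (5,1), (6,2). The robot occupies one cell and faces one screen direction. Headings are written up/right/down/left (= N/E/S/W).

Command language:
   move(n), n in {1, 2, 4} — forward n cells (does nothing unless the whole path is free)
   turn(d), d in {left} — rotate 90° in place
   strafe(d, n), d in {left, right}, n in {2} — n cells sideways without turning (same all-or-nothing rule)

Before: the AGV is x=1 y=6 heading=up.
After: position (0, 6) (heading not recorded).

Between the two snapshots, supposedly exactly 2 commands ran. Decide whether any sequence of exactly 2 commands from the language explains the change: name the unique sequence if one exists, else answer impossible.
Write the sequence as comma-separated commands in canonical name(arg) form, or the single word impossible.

turn(left), move(1)

key: running move(1) before turn(left) would end elsewhere — order is forced
from: x=1 y=6 heading=up
[1] after turn(left): x=1 y=6 heading=left
[2] after move(1): x=0 y=6 heading=left
no other 2-command option fits: unique.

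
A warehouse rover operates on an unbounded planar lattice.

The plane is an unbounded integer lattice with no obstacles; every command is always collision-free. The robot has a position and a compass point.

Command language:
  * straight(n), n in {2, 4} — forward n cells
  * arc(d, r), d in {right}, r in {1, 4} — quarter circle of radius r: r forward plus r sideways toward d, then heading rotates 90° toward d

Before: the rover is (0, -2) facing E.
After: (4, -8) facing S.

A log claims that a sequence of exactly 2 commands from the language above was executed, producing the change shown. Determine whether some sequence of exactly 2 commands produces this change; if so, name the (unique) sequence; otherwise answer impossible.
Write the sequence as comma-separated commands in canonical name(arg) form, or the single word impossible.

arc(right, 4), straight(2)

key: running straight(2) before arc(right, 4) would end elsewhere — order is forced
start: (0, -2) facing E
t=1 arc(right, 4) ⇒ (4, -6) facing S
t=2 straight(2) ⇒ (4, -8) facing S
no other 2-command option fits: unique.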